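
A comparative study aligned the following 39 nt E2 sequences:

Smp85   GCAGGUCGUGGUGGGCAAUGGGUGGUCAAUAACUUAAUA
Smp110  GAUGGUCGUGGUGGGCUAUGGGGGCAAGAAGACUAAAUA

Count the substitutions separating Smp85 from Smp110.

The sequences differ at positions 2 (C/A), 3 (A/U), 17 (A/U), 23 (U/G), 25 (G/C), 26 (U/A), 27 (C/A), 28 (A/G), 30 (U/A), 31 (A/G), 35 (U/A).
That gives 11 mismatches out of 39 aligned sites, so the Hamming distance is 11.

11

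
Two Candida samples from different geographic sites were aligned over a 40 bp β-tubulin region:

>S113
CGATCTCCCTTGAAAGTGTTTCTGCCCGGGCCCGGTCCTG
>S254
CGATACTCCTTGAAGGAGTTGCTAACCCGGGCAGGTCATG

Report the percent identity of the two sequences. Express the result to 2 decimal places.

70.00%

The sequences differ at positions 5 (C/A), 6 (T/C), 7 (C/T), 15 (A/G), 17 (T/A), 21 (T/G), 24 (G/A), 25 (C/A), 28 (G/C), 31 (C/G), 33 (C/A), 38 (C/A).
28 of the 40 sites match, so the percent identity is 28/40 × 100 = 70.00%.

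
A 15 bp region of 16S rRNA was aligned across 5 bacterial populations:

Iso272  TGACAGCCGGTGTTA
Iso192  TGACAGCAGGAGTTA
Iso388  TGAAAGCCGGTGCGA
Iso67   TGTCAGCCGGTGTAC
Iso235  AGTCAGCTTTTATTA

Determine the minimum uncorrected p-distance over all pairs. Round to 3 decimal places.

0.133

Pairwise Hamming distances:
  Iso272 vs Iso192: 2
  Iso272 vs Iso388: 3
  Iso272 vs Iso67: 3
  Iso272 vs Iso235: 6
  Iso192 vs Iso388: 5
  Iso192 vs Iso67: 5
  Iso192 vs Iso235: 7
  Iso388 vs Iso67: 5
  Iso388 vs Iso235: 9
  Iso67 vs Iso235: 7
The smallest is 2 mismatches, between Iso272 and Iso192; p = 2/15 = 0.133.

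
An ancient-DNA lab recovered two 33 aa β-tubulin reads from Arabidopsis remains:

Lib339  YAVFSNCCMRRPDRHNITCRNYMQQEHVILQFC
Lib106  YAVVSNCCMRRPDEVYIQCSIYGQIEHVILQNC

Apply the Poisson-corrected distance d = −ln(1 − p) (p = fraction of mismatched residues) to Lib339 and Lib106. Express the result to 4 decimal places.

Mismatches occur at site 4 (F/V), site 14 (R/E), site 15 (H/V), site 16 (N/Y), site 18 (T/Q), site 20 (R/S), site 21 (N/I), site 23 (M/G), site 25 (Q/I), site 32 (F/N).
p = 10/33 = 0.303030.
d = −ln(1 − 0.303030) = −ln(0.696970) = 0.3610.

0.3610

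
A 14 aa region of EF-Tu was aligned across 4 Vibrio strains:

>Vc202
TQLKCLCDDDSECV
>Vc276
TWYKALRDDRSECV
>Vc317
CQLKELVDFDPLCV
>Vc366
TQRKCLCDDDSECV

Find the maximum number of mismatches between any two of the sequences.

Pairwise Hamming distances:
  Vc202 vs Vc276: 5
  Vc202 vs Vc317: 6
  Vc202 vs Vc366: 1
  Vc276 vs Vc317: 9
  Vc276 vs Vc366: 5
  Vc317 vs Vc366: 7
The largest is 9, between Vc276 and Vc317.

9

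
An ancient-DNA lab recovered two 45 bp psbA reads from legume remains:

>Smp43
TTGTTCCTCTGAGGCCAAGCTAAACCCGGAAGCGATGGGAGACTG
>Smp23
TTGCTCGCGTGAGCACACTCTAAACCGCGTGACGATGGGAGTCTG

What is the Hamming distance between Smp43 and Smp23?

Differing sites — 4:T/C; 7:C/G; 8:T/C; 9:C/G; 14:G/C; 15:C/A; 18:A/C; 19:G/T; 27:C/G; 28:G/C; 30:A/T; 31:A/G; 32:G/A; 42:A/T.
That gives 14 mismatches out of 45 aligned sites, so the Hamming distance is 14.

14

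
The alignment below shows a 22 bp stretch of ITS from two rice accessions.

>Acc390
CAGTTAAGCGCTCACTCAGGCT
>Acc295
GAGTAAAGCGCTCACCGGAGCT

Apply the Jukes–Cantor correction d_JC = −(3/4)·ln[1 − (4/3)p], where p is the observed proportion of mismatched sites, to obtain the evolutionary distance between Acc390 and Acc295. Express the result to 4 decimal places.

Differing sites — 1:C/G; 5:T/A; 16:T/C; 17:C/G; 18:A/G; 19:G/A.
p = 6/22 = 0.272727.
d = −0.75 · ln(1 − (4/3)·0.272727) = −0.75 · ln(0.636364) = −0.75 · (-0.451985) = 0.3390.

0.3390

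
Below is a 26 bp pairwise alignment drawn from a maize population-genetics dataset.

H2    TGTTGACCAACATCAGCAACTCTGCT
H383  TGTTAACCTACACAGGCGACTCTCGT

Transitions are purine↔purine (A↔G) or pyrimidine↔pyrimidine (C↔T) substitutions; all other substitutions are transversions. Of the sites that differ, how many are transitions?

4

Mismatches occur at site 5 (G/A, transition), site 9 (A/T, transversion), site 13 (T/C, transition), site 14 (C/A, transversion), site 15 (A/G, transition), site 18 (A/G, transition), site 24 (G/C, transversion), site 25 (C/G, transversion).
Of the 8 differences, 4 transitions and 4 transversions, so the answer is 4.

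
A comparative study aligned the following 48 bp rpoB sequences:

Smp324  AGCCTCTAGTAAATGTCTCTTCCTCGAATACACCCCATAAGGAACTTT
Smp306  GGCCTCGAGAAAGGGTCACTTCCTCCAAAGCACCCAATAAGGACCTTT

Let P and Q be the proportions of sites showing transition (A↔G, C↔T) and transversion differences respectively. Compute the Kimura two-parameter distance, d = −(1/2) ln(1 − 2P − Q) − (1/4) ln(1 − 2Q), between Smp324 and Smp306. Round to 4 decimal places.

0.2738

Mismatches occur at site 1 (A↔G, transition), site 7 (T↔G, transversion), site 10 (T↔A, transversion), site 13 (A↔G, transition), site 14 (T↔G, transversion), site 18 (T↔A, transversion), site 26 (G↔C, transversion), site 29 (T↔A, transversion), site 30 (A↔G, transition), site 36 (C↔A, transversion), site 44 (A↔C, transversion).
Of the 11 differences, 3 transitions and 8 transversions over 48 sites: P = 3/48 = 0.062500, Q = 8/48 = 0.166667.
d = −0.5·ln(0.708333) − 0.25·ln(0.666666) = −0.5·(-0.344841) − 0.25·(-0.405466) = 0.2738.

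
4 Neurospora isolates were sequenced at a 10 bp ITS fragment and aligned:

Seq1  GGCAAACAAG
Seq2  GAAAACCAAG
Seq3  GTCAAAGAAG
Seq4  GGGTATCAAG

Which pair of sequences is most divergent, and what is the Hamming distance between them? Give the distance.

5

Pairwise Hamming distances:
  Seq1 vs Seq2: 3
  Seq1 vs Seq3: 2
  Seq1 vs Seq4: 3
  Seq2 vs Seq3: 4
  Seq2 vs Seq4: 4
  Seq3 vs Seq4: 5
The largest is 5, between Seq3 and Seq4.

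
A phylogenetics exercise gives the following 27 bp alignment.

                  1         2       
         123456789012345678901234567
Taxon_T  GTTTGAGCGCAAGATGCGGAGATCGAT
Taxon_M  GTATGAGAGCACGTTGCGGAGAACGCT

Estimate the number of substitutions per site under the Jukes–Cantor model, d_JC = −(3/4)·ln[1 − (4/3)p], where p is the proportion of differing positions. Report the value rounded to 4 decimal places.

Differing sites — 3:T/A; 8:C/A; 12:A/C; 14:A/T; 23:T/A; 26:A/C.
p = 6/27 = 0.222222.
d = −0.75 · ln(1 − (4/3)·0.222222) = −0.75 · ln(0.703704) = −0.75 · (-0.351397) = 0.2635.

0.2635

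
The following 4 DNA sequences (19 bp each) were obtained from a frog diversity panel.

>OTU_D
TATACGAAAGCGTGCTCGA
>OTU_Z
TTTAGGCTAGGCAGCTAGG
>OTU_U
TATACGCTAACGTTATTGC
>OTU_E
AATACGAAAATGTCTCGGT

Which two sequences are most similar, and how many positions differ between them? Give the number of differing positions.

Pairwise Hamming distances:
  OTU_D vs OTU_Z: 9
  OTU_D vs OTU_U: 7
  OTU_D vs OTU_E: 8
  OTU_Z vs OTU_U: 10
  OTU_Z vs OTU_E: 14
  OTU_U vs OTU_E: 9
The smallest is 7, between OTU_D and OTU_U.

7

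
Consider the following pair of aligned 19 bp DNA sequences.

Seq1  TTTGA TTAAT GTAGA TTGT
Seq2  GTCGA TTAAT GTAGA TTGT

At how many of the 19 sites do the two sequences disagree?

Mismatches occur at site 1 (T→G), site 3 (T→C).
That gives 2 mismatches out of 19 aligned sites, so the Hamming distance is 2.

2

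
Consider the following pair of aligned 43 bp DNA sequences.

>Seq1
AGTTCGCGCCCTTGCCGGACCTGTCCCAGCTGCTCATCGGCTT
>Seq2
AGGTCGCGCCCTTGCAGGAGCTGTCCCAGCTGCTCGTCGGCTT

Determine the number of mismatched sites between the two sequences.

4

Differing sites — 3:T/G; 16:C/A; 20:C/G; 36:A/G.
That gives 4 mismatches out of 43 aligned sites, so the Hamming distance is 4.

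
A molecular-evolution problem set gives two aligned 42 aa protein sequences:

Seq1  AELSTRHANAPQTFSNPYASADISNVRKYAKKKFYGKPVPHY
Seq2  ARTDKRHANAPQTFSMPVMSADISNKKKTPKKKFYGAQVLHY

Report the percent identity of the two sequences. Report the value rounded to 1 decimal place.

66.7%

Mismatches occur at site 2 (E/R), site 3 (L/T), site 4 (S/D), site 5 (T/K), site 16 (N/M), site 18 (Y/V), site 19 (A/M), site 26 (V/K), site 27 (R/K), site 29 (Y/T), site 30 (A/P), site 37 (K/A), site 38 (P/Q), site 40 (P/L).
28 of the 42 sites match, so the percent identity is 28/42 × 100 = 66.7%.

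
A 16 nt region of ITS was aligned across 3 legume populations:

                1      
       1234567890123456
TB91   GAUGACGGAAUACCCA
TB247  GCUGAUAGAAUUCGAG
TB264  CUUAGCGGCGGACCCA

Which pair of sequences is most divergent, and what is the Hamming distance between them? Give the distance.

Pairwise Hamming distances:
  TB91 vs TB247: 7
  TB91 vs TB264: 7
  TB247 vs TB264: 13
The largest is 13, between TB247 and TB264.

13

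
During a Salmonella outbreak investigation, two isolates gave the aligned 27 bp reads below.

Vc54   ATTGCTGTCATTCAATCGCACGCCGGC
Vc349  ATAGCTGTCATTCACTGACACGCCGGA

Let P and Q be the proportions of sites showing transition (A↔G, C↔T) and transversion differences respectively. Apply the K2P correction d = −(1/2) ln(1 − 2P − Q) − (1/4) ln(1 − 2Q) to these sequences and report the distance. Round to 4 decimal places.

Differing sites — 3:T/A (Tv); 15:A/C (Tv); 17:C/G (Tv); 18:G/A (Ti); 27:C/A (Tv).
Of the 5 differences, 1 transition and 4 transversions over 27 sites: P = 1/27 = 0.037037, Q = 4/27 = 0.148148.
d = −0.5·ln(0.777778) − 0.25·ln(0.703704) = −0.5·(-0.251314) − 0.25·(-0.351397) = 0.2135.

0.2135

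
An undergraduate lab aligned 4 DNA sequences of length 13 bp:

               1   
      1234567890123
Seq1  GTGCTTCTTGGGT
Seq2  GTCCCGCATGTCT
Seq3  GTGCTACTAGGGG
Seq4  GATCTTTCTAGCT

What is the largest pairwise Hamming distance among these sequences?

Pairwise Hamming distances:
  Seq1 vs Seq2: 6
  Seq1 vs Seq3: 3
  Seq1 vs Seq4: 6
  Seq2 vs Seq3: 8
  Seq2 vs Seq4: 8
  Seq3 vs Seq4: 9
The largest is 9, between Seq3 and Seq4.

9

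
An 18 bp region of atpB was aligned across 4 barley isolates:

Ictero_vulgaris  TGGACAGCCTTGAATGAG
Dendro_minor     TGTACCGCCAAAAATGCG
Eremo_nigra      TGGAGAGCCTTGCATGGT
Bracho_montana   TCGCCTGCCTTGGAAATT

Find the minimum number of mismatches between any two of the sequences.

Pairwise Hamming distances:
  Ictero_vulgaris vs Dendro_minor: 6
  Ictero_vulgaris vs Eremo_nigra: 4
  Ictero_vulgaris vs Bracho_montana: 8
  Dendro_minor vs Eremo_nigra: 9
  Dendro_minor vs Bracho_montana: 12
  Eremo_nigra vs Bracho_montana: 8
The smallest is 4, between Ictero_vulgaris and Eremo_nigra.

4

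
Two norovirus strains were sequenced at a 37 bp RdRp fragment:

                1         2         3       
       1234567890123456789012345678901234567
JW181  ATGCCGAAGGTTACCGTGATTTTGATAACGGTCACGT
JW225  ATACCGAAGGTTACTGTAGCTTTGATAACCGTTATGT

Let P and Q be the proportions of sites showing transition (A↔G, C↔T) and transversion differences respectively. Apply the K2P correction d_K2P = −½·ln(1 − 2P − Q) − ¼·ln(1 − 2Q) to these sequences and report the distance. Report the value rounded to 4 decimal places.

Differing sites — 3:G/A (Ti); 15:C/T (Ti); 18:G/A (Ti); 19:A/G (Ti); 20:T/C (Ti); 30:G/C (Tv); 33:C/T (Ti); 35:C/T (Ti).
Of the 8 differences, 7 transitions and 1 transversion over 37 sites: P = 7/37 = 0.189189, Q = 1/37 = 0.027027.
d = −0.5·ln(0.594595) − 0.25·ln(0.945946) = −0.5·(-0.519875) − 0.25·(-0.055570) = 0.2738.

0.2738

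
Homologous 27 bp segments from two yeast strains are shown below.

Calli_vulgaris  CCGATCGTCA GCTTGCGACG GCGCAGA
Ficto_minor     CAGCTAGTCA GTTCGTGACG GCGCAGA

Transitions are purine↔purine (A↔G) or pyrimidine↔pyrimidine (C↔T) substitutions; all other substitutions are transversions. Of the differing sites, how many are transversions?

3

Differing sites — 2:C/A (Tv); 4:A/C (Tv); 6:C/A (Tv); 12:C/T (Ti); 14:T/C (Ti); 16:C/T (Ti).
Of the 6 differences, 3 transitions and 3 transversions, so the answer is 3.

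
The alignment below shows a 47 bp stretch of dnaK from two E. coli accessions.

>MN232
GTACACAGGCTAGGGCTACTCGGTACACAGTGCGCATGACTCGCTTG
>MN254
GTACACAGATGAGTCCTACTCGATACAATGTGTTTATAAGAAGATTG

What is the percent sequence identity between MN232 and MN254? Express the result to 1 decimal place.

The sequences differ at positions 9 (G/A), 10 (C/T), 11 (T/G), 14 (G/T), 15 (G/C), 23 (G/A), 28 (C/A), 29 (A/T), 33 (C/T), 34 (G/T), 35 (C/T), 38 (G/A), 40 (C/G), 41 (T/A), 42 (C/A), 44 (C/A).
31 of the 47 sites match, so the percent identity is 31/47 × 100 = 66.0%.

66.0%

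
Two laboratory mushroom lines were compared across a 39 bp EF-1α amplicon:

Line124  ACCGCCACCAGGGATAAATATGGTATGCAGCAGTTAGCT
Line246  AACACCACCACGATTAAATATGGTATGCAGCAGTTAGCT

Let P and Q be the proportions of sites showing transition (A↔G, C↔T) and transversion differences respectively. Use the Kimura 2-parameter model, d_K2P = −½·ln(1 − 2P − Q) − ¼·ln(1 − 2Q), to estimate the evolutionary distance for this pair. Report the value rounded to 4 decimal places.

0.1407

Differing sites — 2:C/A (Tv); 4:G/A (Ti); 11:G/C (Tv); 13:G/A (Ti); 14:A/T (Tv).
Of the 5 differences, 2 transitions and 3 transversions over 39 sites: P = 2/39 = 0.051282, Q = 3/39 = 0.076923.
d = −0.5·ln(0.820513) − 0.25·ln(0.846154) = −0.5·(-0.197826) − 0.25·(-0.167054) = 0.1407.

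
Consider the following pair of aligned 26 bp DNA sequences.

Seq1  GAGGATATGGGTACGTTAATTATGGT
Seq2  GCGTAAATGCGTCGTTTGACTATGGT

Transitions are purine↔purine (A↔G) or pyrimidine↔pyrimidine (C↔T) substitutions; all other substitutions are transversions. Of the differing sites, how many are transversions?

7

The sequences differ at positions 2 (A/C, transversion), 4 (G/T, transversion), 6 (T/A, transversion), 10 (G/C, transversion), 13 (A/C, transversion), 14 (C/G, transversion), 15 (G/T, transversion), 18 (A/G, transition), 20 (T/C, transition).
Of the 9 differences, 2 transitions and 7 transversions, so the answer is 7.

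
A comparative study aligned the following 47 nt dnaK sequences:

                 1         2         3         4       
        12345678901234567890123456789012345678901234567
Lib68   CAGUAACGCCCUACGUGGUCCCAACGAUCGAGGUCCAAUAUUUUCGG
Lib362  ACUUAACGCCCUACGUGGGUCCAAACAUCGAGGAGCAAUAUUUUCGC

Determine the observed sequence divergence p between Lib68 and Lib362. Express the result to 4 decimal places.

0.2128

Differing sites — 1:C/A; 2:A/C; 3:G/U; 19:U/G; 20:C/U; 25:C/A; 26:G/C; 34:U/A; 35:C/G; 47:G/C.
There are 10 differences over 47 sites, so p = 10/47 = 0.2128.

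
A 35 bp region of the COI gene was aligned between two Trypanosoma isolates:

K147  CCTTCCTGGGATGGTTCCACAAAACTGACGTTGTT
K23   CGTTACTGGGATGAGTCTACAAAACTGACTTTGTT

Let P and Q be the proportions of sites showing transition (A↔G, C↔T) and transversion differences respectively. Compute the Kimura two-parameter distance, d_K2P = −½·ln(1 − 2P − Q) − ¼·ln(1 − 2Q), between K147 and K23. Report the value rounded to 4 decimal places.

Mismatches occur at site 2 (C→G, transversion), site 5 (C→A, transversion), site 14 (G→A, transition), site 15 (T→G, transversion), site 18 (C→T, transition), site 30 (G→T, transversion).
Of the 6 differences, 2 transitions and 4 transversions over 35 sites: P = 2/35 = 0.057143, Q = 4/35 = 0.114286.
d = −0.5·ln(0.771428) − 0.25·ln(0.771428) = −0.5·(-0.259512) − 0.25·(-0.259512) = 0.1946.

0.1946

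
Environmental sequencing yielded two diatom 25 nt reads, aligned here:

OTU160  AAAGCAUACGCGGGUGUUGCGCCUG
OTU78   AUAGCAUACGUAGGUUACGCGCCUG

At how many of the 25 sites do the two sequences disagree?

6

The sequences differ at positions 2 (A/U), 11 (C/U), 12 (G/A), 16 (G/U), 17 (U/A), 18 (U/C).
That gives 6 mismatches out of 25 aligned sites, so the Hamming distance is 6.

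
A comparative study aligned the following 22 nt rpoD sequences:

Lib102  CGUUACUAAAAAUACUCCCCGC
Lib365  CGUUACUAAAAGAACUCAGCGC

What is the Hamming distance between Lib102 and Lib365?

Mismatches occur at site 12 (A→G), site 13 (U→A), site 18 (C→A), site 19 (C→G).
That gives 4 mismatches out of 22 aligned sites, so the Hamming distance is 4.

4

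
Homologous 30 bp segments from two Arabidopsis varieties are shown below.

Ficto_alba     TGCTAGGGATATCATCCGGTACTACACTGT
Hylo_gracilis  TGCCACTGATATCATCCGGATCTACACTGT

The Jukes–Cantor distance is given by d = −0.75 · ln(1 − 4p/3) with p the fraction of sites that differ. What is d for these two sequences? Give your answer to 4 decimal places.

Differing sites — 4:T/C; 6:G/C; 7:G/T; 20:T/A; 21:A/T.
p = 5/30 = 0.166667.
d = −0.75 · ln(1 − (4/3)·0.166667) = −0.75 · ln(0.777777) = −0.75 · (-0.251315) = 0.1885.

0.1885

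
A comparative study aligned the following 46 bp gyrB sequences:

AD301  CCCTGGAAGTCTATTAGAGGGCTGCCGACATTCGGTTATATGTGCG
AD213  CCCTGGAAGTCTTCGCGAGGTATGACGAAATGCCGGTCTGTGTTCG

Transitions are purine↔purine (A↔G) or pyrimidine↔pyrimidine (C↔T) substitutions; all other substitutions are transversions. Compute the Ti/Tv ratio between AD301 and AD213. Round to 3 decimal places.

0.167

Differing sites — 13:A/T (Tv); 14:T/C (Ti); 15:T/G (Tv); 16:A/C (Tv); 21:G/T (Tv); 22:C/A (Tv); 25:C/A (Tv); 29:C/A (Tv); 32:T/G (Tv); 34:G/C (Tv); 36:T/G (Tv); 38:A/C (Tv); 40:A/G (Ti); 44:G/T (Tv).
Of the 14 differences, 2 transitions and 12 transversions, so Ti/Tv = 2/12 = 0.167.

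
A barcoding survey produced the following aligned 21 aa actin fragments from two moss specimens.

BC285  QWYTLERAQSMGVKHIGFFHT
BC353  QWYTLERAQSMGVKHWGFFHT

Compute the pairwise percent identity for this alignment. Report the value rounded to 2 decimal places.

95.24%

The sequences differ at position 16 (I/W).
20 of the 21 sites match, so the percent identity is 20/21 × 100 = 95.24%.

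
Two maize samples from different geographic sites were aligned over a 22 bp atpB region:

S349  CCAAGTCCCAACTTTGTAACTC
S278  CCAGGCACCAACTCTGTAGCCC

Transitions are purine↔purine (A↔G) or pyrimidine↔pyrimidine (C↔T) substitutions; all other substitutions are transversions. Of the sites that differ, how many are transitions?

5

Differing sites — 4:A/G (Ti); 6:T/C (Ti); 7:C/A (Tv); 14:T/C (Ti); 19:A/G (Ti); 21:T/C (Ti).
Of the 6 differences, 5 transitions and 1 transversion, so the answer is 5.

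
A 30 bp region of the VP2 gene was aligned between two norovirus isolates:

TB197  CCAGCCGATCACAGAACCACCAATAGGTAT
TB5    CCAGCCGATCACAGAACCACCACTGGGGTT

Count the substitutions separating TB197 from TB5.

4

The sequences differ at positions 23 (A/C), 25 (A/G), 28 (T/G), 29 (A/T).
That gives 4 mismatches out of 30 aligned sites, so the Hamming distance is 4.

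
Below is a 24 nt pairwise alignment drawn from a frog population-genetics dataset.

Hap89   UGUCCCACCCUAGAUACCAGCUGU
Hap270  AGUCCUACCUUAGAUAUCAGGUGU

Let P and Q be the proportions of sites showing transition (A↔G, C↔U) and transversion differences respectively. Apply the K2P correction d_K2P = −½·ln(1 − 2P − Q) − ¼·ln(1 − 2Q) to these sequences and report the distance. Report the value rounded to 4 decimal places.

0.2483

The sequences differ at positions 1 (U/A, transversion), 6 (C/U, transition), 10 (C/U, transition), 17 (C/U, transition), 21 (C/G, transversion).
Of the 5 differences, 3 transitions and 2 transversions over 24 sites: P = 3/24 = 0.125000, Q = 2/24 = 0.083333.
d = −0.5·ln(0.666667) − 0.25·ln(0.833334) = −0.5·(-0.405465) − 0.25·(-0.182321) = 0.2483.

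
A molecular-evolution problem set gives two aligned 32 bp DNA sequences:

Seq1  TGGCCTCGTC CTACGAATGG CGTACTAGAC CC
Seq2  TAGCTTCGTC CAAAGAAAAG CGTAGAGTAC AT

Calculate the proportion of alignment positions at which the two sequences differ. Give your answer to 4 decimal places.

The sequences differ at positions 2 (G/A), 5 (C/T), 12 (T/A), 14 (C/A), 18 (T/A), 19 (G/A), 25 (C/G), 26 (T/A), 27 (A/G), 28 (G/T), 31 (C/A), 32 (C/T).
There are 12 differences over 32 sites, so p = 12/32 = 0.3750.

0.3750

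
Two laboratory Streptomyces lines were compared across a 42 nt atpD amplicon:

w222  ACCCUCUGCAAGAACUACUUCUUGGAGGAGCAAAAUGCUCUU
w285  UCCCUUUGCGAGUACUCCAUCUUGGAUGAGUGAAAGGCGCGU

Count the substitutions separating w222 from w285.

12

Differing sites — 1:A/U; 6:C/U; 10:A/G; 13:A/U; 17:A/C; 19:U/A; 27:G/U; 31:C/U; 32:A/G; 36:U/G; 39:U/G; 41:U/G.
That gives 12 mismatches out of 42 aligned sites, so the Hamming distance is 12.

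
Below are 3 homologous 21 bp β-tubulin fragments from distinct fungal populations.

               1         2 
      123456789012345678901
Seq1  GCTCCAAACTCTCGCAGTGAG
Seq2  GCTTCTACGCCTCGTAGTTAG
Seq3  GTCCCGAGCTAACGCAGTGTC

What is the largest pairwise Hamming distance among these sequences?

13

Pairwise Hamming distances:
  Seq1 vs Seq2: 7
  Seq1 vs Seq3: 8
  Seq2 vs Seq3: 13
The largest is 13, between Seq2 and Seq3.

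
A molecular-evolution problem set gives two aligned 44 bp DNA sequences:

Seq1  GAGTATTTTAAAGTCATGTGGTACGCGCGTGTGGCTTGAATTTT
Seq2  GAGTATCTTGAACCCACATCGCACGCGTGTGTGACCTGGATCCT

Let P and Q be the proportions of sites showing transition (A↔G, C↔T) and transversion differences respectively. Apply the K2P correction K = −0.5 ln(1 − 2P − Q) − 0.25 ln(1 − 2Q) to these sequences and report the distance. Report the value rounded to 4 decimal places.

0.4707

Mismatches occur at site 7 (T→C, transition), site 10 (A→G, transition), site 13 (G→C, transversion), site 14 (T→C, transition), site 17 (T→C, transition), site 18 (G→A, transition), site 20 (G→C, transversion), site 22 (T→C, transition), site 28 (C→T, transition), site 34 (G→A, transition), site 36 (T→C, transition), site 39 (A→G, transition), site 42 (T→C, transition), site 43 (T→C, transition).
Of the 14 differences, 12 transitions and 2 transversions over 44 sites: P = 12/44 = 0.272727, Q = 2/44 = 0.045455.
d = −0.5·ln(0.409091) − 0.25·ln(0.909090) = −0.5·(-0.893818) − 0.25·(-0.095311) = 0.4707.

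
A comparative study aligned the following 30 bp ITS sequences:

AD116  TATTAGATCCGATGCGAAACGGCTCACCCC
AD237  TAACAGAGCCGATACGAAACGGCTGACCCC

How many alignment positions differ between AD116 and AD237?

5

The sequences differ at positions 3 (T/A), 4 (T/C), 8 (T/G), 14 (G/A), 25 (C/G).
That gives 5 mismatches out of 30 aligned sites, so the Hamming distance is 5.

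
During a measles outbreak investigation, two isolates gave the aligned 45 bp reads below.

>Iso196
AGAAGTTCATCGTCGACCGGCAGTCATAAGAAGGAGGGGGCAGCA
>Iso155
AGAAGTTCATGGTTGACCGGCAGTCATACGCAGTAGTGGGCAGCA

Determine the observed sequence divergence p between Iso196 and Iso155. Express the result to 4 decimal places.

Mismatches occur at site 11 (C→G), site 14 (C→T), site 29 (A→C), site 31 (A→C), site 34 (G→T), site 37 (G→T).
There are 6 differences over 45 sites, so p = 6/45 = 0.1333.

0.1333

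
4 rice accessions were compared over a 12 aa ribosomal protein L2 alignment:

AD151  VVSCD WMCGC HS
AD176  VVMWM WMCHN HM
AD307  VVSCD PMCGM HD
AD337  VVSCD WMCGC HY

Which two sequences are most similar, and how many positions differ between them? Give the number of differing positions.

1

Pairwise Hamming distances:
  AD151 vs AD176: 6
  AD151 vs AD307: 3
  AD151 vs AD337: 1
  AD176 vs AD307: 7
  AD176 vs AD337: 6
  AD307 vs AD337: 3
The smallest is 1, between AD151 and AD337.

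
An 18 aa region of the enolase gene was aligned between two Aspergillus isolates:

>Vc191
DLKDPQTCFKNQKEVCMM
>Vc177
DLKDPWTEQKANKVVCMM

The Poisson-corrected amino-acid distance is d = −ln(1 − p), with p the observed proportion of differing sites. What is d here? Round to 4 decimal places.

0.4055

The sequences differ at positions 6 (Q/W), 8 (C/E), 9 (F/Q), 11 (N/A), 12 (Q/N), 14 (E/V).
p = 6/18 = 0.333333.
d = −ln(1 − 0.333333) = −ln(0.666667) = 0.4055.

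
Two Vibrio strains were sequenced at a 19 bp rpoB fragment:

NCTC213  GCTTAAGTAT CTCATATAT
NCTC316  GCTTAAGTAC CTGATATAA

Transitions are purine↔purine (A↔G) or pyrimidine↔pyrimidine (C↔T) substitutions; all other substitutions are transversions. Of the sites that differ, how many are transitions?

1

Mismatches occur at site 10 (T↔C, transition), site 13 (C↔G, transversion), site 19 (T↔A, transversion).
Of the 3 differences, 1 transition and 2 transversions, so the answer is 1.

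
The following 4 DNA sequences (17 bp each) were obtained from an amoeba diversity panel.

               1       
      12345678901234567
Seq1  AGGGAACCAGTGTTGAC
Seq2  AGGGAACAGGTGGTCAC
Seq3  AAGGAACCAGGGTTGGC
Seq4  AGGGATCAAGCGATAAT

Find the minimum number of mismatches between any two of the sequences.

3

Pairwise Hamming distances:
  Seq1 vs Seq2: 4
  Seq1 vs Seq3: 3
  Seq1 vs Seq4: 6
  Seq2 vs Seq3: 7
  Seq2 vs Seq4: 6
  Seq3 vs Seq4: 8
The smallest is 3, between Seq1 and Seq3.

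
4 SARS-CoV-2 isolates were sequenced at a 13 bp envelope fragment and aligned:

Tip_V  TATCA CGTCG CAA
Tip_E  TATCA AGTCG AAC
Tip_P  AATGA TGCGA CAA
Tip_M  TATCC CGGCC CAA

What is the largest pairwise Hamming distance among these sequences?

8

Pairwise Hamming distances:
  Tip_V vs Tip_E: 3
  Tip_V vs Tip_P: 6
  Tip_V vs Tip_M: 3
  Tip_E vs Tip_P: 8
  Tip_E vs Tip_M: 6
  Tip_P vs Tip_M: 7
The largest is 8, between Tip_E and Tip_P.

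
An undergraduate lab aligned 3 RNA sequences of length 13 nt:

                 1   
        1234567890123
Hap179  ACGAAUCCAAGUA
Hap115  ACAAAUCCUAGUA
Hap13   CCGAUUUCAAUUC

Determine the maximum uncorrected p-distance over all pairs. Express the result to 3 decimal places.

0.538

Pairwise Hamming distances:
  Hap179 vs Hap115: 2
  Hap179 vs Hap13: 5
  Hap115 vs Hap13: 7
The largest is 7 mismatches, between Hap115 and Hap13; p = 7/13 = 0.538.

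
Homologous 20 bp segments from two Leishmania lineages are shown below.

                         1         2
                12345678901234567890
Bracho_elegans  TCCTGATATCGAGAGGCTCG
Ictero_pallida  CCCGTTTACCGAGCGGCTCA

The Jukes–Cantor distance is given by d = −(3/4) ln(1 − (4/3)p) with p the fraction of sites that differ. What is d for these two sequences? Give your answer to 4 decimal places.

0.4715

Differing sites — 1:T/C; 4:T/G; 5:G/T; 6:A/T; 9:T/C; 14:A/C; 20:G/A.
p = 7/20 = 0.350000.
d = −0.75 · ln(1 − (4/3)·0.350000) = −0.75 · ln(0.533333) = −0.75 · (-0.628609) = 0.4715.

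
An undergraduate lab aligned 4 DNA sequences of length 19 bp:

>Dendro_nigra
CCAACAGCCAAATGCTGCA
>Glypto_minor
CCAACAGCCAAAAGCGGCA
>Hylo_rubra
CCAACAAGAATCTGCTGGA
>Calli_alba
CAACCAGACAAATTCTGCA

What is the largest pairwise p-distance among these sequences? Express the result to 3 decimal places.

Pairwise Hamming distances:
  Dendro_nigra vs Glypto_minor: 2
  Dendro_nigra vs Hylo_rubra: 6
  Dendro_nigra vs Calli_alba: 4
  Glypto_minor vs Hylo_rubra: 8
  Glypto_minor vs Calli_alba: 6
  Hylo_rubra vs Calli_alba: 9
The largest is 9 mismatches, between Hylo_rubra and Calli_alba; p = 9/19 = 0.474.

0.474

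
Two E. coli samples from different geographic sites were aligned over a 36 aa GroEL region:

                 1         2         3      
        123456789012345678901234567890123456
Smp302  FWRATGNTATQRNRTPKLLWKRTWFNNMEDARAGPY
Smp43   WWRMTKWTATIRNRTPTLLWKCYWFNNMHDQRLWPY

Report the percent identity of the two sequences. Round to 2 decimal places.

66.67%

Differing sites — 1:F/W; 4:A/M; 6:G/K; 7:N/W; 11:Q/I; 17:K/T; 22:R/C; 23:T/Y; 29:E/H; 31:A/Q; 33:A/L; 34:G/W.
24 of the 36 sites match, so the percent identity is 24/36 × 100 = 66.67%.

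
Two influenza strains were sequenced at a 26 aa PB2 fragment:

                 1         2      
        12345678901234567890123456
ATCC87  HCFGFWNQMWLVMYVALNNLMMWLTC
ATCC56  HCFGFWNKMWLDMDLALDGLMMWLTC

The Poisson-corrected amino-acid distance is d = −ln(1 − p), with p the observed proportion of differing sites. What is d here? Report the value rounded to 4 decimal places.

0.2624

Mismatches occur at site 8 (Q/K), site 12 (V/D), site 14 (Y/D), site 15 (V/L), site 18 (N/D), site 19 (N/G).
p = 6/26 = 0.230769.
d = −ln(1 − 0.230769) = −ln(0.769231) = 0.2624.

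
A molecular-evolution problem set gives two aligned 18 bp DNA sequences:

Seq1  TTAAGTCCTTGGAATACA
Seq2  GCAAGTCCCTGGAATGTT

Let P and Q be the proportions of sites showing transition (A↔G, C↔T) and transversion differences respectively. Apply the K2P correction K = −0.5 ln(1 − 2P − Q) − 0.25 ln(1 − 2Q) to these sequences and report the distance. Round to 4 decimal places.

Differing sites — 1:T/G (Tv); 2:T/C (Ti); 9:T/C (Ti); 16:A/G (Ti); 17:C/T (Ti); 18:A/T (Tv).
Of the 6 differences, 4 transitions and 2 transversions over 18 sites: P = 4/18 = 0.222222, Q = 2/18 = 0.111111.
d = −0.5·ln(0.444445) − 0.25·ln(0.777778) = −0.5·(-0.810929) − 0.25·(-0.251314) = 0.4683.

0.4683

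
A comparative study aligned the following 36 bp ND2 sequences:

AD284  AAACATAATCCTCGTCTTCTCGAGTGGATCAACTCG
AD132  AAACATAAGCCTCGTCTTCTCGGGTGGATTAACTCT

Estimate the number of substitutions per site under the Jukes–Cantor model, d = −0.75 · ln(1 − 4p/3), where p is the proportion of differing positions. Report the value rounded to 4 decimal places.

Differing sites — 9:T/G; 23:A/G; 30:C/T; 36:G/T.
p = 4/36 = 0.111111.
d = −0.75 · ln(1 − (4/3)·0.111111) = −0.75 · ln(0.851852) = −0.75 · (-0.160342) = 0.1203.

0.1203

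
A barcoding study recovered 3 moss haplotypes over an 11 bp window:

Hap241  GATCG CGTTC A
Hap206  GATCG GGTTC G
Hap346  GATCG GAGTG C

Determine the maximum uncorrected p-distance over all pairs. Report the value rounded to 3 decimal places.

0.455

Pairwise Hamming distances:
  Hap241 vs Hap206: 2
  Hap241 vs Hap346: 5
  Hap206 vs Hap346: 4
The largest is 5 mismatches, between Hap241 and Hap346; p = 5/11 = 0.455.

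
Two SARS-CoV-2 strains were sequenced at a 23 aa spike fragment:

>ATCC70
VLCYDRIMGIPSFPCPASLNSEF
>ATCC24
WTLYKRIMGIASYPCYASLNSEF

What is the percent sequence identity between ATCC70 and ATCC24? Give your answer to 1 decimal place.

The sequences differ at positions 1 (V/W), 2 (L/T), 3 (C/L), 5 (D/K), 11 (P/A), 13 (F/Y), 16 (P/Y).
16 of the 23 sites match, so the percent identity is 16/23 × 100 = 69.6%.

69.6%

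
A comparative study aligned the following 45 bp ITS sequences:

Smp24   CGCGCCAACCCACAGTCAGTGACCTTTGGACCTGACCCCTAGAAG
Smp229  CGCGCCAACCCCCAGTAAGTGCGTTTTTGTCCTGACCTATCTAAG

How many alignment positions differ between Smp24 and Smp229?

11

Mismatches occur at site 12 (A↔C), site 17 (C↔A), site 22 (A↔C), site 23 (C↔G), site 24 (C↔T), site 28 (G↔T), site 30 (A↔T), site 38 (C↔T), site 39 (C↔A), site 41 (A↔C), site 42 (G↔T).
That gives 11 mismatches out of 45 aligned sites, so the Hamming distance is 11.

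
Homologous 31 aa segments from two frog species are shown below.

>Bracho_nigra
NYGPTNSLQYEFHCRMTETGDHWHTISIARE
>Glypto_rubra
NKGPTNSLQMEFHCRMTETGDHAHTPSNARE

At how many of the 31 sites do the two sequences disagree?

5

The sequences differ at positions 2 (Y/K), 10 (Y/M), 23 (W/A), 26 (I/P), 28 (I/N).
That gives 5 mismatches out of 31 aligned sites, so the Hamming distance is 5.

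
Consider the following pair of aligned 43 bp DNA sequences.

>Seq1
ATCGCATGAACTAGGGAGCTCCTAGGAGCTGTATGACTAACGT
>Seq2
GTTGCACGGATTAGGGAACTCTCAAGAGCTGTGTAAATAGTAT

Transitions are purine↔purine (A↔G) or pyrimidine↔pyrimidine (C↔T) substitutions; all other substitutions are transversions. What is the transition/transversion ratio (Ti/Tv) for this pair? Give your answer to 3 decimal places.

14.000

The sequences differ at positions 1 (A/G, transition), 3 (C/T, transition), 7 (T/C, transition), 9 (A/G, transition), 11 (C/T, transition), 18 (G/A, transition), 22 (C/T, transition), 23 (T/C, transition), 25 (G/A, transition), 33 (A/G, transition), 35 (G/A, transition), 37 (C/A, transversion), 40 (A/G, transition), 41 (C/T, transition), 42 (G/A, transition).
Of the 15 differences, 14 transitions and 1 transversion, so Ti/Tv = 14/1 = 14.000.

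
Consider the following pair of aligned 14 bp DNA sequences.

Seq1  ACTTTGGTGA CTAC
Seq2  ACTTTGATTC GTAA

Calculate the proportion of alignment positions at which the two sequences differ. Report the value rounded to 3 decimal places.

0.357

The sequences differ at positions 7 (G/A), 9 (G/T), 10 (A/C), 11 (C/G), 14 (C/A).
There are 5 differences over 14 sites, so p = 5/14 = 0.357.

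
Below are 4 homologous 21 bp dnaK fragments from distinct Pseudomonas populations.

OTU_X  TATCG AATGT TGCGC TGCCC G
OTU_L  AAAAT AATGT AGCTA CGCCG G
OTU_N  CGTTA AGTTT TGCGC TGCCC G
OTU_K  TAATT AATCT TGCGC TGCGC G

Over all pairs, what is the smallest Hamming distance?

5

Pairwise Hamming distances:
  OTU_X vs OTU_L: 9
  OTU_X vs OTU_N: 6
  OTU_X vs OTU_K: 5
  OTU_L vs OTU_N: 12
  OTU_L vs OTU_K: 9
  OTU_N vs OTU_K: 7
The smallest is 5, between OTU_X and OTU_K.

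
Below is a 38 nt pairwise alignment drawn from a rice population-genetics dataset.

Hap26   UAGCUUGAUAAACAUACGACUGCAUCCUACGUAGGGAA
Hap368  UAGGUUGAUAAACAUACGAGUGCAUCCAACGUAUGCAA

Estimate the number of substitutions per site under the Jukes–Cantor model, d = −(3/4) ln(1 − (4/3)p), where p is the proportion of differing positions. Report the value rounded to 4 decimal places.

0.1447

The sequences differ at positions 4 (C/G), 20 (C/G), 28 (U/A), 34 (G/U), 36 (G/C).
p = 5/38 = 0.131579.
d = −0.75 · ln(1 − (4/3)·0.131579) = −0.75 · ln(0.824561) = −0.75 · (-0.192904) = 0.1447.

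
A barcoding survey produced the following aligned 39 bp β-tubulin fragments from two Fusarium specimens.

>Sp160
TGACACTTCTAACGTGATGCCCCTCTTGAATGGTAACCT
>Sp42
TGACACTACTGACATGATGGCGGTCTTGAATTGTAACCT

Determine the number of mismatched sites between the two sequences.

Differing sites — 8:T/A; 11:A/G; 14:G/A; 20:C/G; 22:C/G; 23:C/G; 32:G/T.
That gives 7 mismatches out of 39 aligned sites, so the Hamming distance is 7.

7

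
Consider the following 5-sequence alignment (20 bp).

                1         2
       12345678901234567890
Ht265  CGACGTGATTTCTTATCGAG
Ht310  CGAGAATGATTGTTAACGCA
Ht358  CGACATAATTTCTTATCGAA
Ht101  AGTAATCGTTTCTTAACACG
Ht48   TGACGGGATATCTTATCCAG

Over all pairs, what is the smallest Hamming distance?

3

Pairwise Hamming distances:
  Ht265 vs Ht310: 10
  Ht265 vs Ht358: 3
  Ht265 vs Ht101: 9
  Ht265 vs Ht48: 4
  Ht310 vs Ht358: 8
  Ht310 vs Ht101: 9
  Ht310 vs Ht48: 13
  Ht358 vs Ht101: 9
  Ht358 vs Ht48: 7
  Ht101 vs Ht48: 11
The smallest is 3, between Ht265 and Ht358.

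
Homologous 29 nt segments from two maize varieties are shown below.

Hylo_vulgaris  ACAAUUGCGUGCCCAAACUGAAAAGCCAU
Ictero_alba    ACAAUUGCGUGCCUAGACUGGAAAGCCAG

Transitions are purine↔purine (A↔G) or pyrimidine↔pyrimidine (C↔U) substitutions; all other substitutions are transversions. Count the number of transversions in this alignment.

The sequences differ at positions 14 (C/U, transition), 16 (A/G, transition), 21 (A/G, transition), 29 (U/G, transversion).
Of the 4 differences, 3 transitions and 1 transversion, so the answer is 1.

1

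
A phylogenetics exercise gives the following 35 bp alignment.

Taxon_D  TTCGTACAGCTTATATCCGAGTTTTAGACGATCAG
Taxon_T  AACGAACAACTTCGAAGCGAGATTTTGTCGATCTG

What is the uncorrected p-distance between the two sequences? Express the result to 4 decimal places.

The sequences differ at positions 1 (T/A), 2 (T/A), 5 (T/A), 9 (G/A), 13 (A/C), 14 (T/G), 16 (T/A), 17 (C/G), 22 (T/A), 26 (A/T), 28 (A/T), 34 (A/T).
There are 12 differences over 35 sites, so p = 12/35 = 0.3429.

0.3429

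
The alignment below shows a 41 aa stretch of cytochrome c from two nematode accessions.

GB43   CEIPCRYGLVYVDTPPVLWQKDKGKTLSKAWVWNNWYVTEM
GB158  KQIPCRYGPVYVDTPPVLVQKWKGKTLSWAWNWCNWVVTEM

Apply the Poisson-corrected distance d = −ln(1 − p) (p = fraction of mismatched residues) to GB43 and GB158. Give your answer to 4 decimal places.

The sequences differ at positions 1 (C/K), 2 (E/Q), 9 (L/P), 19 (W/V), 22 (D/W), 29 (K/W), 32 (V/N), 34 (N/C), 37 (Y/V).
p = 9/41 = 0.219512.
d = −ln(1 − 0.219512) = −ln(0.780488) = 0.2478.

0.2478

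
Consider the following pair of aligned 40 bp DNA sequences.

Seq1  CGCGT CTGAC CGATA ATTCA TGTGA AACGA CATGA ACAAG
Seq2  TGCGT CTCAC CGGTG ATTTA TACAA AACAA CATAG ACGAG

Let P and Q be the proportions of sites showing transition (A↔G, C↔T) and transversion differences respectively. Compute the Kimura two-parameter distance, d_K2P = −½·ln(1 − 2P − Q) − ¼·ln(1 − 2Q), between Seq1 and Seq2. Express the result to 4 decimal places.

0.4407

The sequences differ at positions 1 (C/T, transition), 8 (G/C, transversion), 13 (A/G, transition), 15 (A/G, transition), 19 (C/T, transition), 22 (G/A, transition), 23 (T/C, transition), 24 (G/A, transition), 29 (G/A, transition), 34 (G/A, transition), 35 (A/G, transition), 38 (A/G, transition).
Of the 12 differences, 11 transitions and 1 transversion over 40 sites: P = 11/40 = 0.275000, Q = 1/40 = 0.025000.
d = −0.5·ln(0.425000) − 0.25·ln(0.950000) = −0.5·(-0.855666) − 0.25·(-0.051293) = 0.4407.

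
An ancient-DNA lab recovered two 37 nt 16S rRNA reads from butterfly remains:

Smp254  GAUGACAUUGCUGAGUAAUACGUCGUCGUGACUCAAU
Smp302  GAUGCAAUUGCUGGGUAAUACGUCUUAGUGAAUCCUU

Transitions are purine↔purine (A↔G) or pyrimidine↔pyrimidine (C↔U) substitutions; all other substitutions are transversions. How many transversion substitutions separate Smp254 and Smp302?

The sequences differ at positions 5 (A/C, transversion), 6 (C/A, transversion), 14 (A/G, transition), 25 (G/U, transversion), 27 (C/A, transversion), 32 (C/A, transversion), 35 (A/C, transversion), 36 (A/U, transversion).
Of the 8 differences, 1 transition and 7 transversions, so the answer is 7.

7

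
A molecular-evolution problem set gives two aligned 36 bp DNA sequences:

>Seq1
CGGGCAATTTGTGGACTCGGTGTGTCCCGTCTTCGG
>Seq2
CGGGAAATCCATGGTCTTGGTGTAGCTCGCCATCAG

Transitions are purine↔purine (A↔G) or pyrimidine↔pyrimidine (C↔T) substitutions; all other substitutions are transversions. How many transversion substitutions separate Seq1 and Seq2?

4

Differing sites — 5:C/A (Tv); 9:T/C (Ti); 10:T/C (Ti); 11:G/A (Ti); 15:A/T (Tv); 18:C/T (Ti); 24:G/A (Ti); 25:T/G (Tv); 27:C/T (Ti); 30:T/C (Ti); 32:T/A (Tv); 35:G/A (Ti).
Of the 12 differences, 8 transitions and 4 transversions, so the answer is 4.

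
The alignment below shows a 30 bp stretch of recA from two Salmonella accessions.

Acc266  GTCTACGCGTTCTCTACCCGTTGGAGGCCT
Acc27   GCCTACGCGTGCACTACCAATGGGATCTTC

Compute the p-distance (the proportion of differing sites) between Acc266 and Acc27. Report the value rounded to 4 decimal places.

0.3667

The sequences differ at positions 2 (T/C), 11 (T/G), 13 (T/A), 19 (C/A), 20 (G/A), 22 (T/G), 26 (G/T), 27 (G/C), 28 (C/T), 29 (C/T), 30 (T/C).
There are 11 differences over 30 sites, so p = 11/30 = 0.3667.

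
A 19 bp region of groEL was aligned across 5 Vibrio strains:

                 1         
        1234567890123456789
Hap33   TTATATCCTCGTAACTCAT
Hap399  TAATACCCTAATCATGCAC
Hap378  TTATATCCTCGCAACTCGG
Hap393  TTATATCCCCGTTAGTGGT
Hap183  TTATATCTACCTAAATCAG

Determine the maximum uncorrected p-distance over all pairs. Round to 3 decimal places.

Pairwise Hamming distances:
  Hap33 vs Hap399: 8
  Hap33 vs Hap378: 3
  Hap33 vs Hap393: 5
  Hap33 vs Hap183: 5
  Hap399 vs Hap378: 10
  Hap399 vs Hap393: 11
  Hap399 vs Hap183: 10
  Hap378 vs Hap393: 6
  Hap378 vs Hap183: 6
  Hap393 vs Hap183: 8
The largest is 11 mismatches, between Hap399 and Hap393; p = 11/19 = 0.579.

0.579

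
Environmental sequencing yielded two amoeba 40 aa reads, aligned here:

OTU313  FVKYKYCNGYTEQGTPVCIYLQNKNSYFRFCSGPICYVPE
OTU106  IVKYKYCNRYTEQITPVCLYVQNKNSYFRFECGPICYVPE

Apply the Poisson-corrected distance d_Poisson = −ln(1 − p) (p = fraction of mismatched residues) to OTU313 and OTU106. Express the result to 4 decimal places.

0.1924

Mismatches occur at site 1 (F→I), site 9 (G→R), site 14 (G→I), site 19 (I→L), site 21 (L→V), site 31 (C→E), site 32 (S→C).
p = 7/40 = 0.175000.
d = −ln(1 − 0.175000) = −ln(0.825000) = 0.1924.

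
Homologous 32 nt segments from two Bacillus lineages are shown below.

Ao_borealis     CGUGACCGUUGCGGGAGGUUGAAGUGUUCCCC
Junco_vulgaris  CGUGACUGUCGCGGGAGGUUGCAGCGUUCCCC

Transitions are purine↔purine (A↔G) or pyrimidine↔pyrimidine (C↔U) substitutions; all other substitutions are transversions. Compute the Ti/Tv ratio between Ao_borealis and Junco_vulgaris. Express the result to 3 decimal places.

Mismatches occur at site 7 (C/U, transition), site 10 (U/C, transition), site 22 (A/C, transversion), site 25 (U/C, transition).
Of the 4 differences, 3 transitions and 1 transversion, so Ti/Tv = 3/1 = 3.000.

3.000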